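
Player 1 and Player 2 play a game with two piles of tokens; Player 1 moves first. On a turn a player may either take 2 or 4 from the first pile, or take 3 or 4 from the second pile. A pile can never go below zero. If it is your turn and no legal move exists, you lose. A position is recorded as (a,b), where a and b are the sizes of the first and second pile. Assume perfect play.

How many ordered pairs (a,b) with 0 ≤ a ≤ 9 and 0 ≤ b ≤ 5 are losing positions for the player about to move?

Build the W/L table. Terminal = L. A non-terminal position is W if it has a move to some L; otherwise it is L.
Every move lowers a or b (never raises either), so fill the grid row by row in increasing a, and left to right within a row: each cell's successors are then already labelled.
      b=0  b=1  b=2  b=3  b=4  b=5
a=0:    L    L    L    W    W    W
a=1:    L    L    L    W    W    W
a=2:    W    W    W    L    L    L
a=3:    W    W    W    L    L    L
a=4:    W    W    W    W    W    W
a=5:    W    W    W    W    W    W
a=6:    L    L    L    W    W    W
a=7:    L    L    L    W    W    W
a=8:    W    W    W    L    L    L
a=9:    W    W    W    L    L    L
Cells with no legal move (terminal, hence L): (0,0), (0,1), (0,2), (1,0), (1,1), (1,2).
The remaining L cells, each justified by listing all of its moves:
(2,3): L (options (0,3)(W), (2,0)(W) are all W)
(2,4): L (options (0,4)(W), (2,1)(W), (2,0)(W) are all W)
(2,5): L (options (0,5)(W), (2,2)(W), (2,1)(W) are all W)
(3,3): L (options (1,3)(W), (3,0)(W) are all W)
(3,4): L (options (1,4)(W), (3,1)(W), (3,0)(W) are all W)
(3,5): L (options (1,5)(W), (3,2)(W), (3,1)(W) are all W)
(6,0): L (options (4,0)(W), (2,0)(W) are all W)
(6,1): L (options (4,1)(W), (2,1)(W) are all W)
(6,2): L (options (4,2)(W), (2,2)(W) are all W)
(7,0): L (options (5,0)(W), (3,0)(W) are all W)
(7,1): L (options (5,1)(W), (3,1)(W) are all W)
(7,2): L (options (5,2)(W), (3,2)(W) are all W)
(8,3): L (options (6,3)(W), (4,3)(W), (8,0)(W) are all W)
(8,4): L (options (6,4)(W), (4,4)(W), (8,1)(W), (8,0)(W) are all W)
(8,5): L (options (6,5)(W), (4,5)(W), (8,2)(W), (8,1)(W) are all W)
(9,3): L (options (7,3)(W), (5,3)(W), (9,0)(W) are all W)
(9,4): L (options (7,4)(W), (5,4)(W), (9,1)(W), (9,0)(W) are all W)
(9,5): L (options (7,5)(W), (5,5)(W), (9,2)(W), (9,1)(W) are all W)
Every other cell has at least one move into one of the L cells above, so it is W.
L cells per row: a=0: 3, a=1: 3, a=2: 3, a=3: 3, a=4: 0, a=5: 0, a=6: 3, a=7: 3, a=8: 3, a=9: 3; total 24.

24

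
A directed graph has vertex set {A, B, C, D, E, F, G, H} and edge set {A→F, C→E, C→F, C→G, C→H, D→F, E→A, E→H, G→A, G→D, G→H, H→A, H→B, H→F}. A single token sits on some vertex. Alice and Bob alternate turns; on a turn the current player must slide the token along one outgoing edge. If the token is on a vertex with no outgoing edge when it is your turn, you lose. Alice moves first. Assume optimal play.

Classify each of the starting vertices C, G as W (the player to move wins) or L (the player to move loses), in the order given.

C: W, G: L

Work bottom-up. With no move the player to move loses. Otherwise the position is W if at least one move leads to an L position for the opponent, and L if every move leads to a W.
Every edge goes from a vertex to one that appears earlier in the order F, B, D, A, H, G, E, C, so processing vertices in that order labels each vertex after all of its successors.
F: no outgoing edge → L
B: no outgoing edge → L
D: can move to F, which is L ⇒ W
A: can move to F, which is L ⇒ W
H: can move to B, which is L ⇒ W
G: moves to H(W), A(W), D(W); every one is W ⇒ L
E: moves to H(W), A(W); every one is W ⇒ L
C: can move to E, which is L ⇒ W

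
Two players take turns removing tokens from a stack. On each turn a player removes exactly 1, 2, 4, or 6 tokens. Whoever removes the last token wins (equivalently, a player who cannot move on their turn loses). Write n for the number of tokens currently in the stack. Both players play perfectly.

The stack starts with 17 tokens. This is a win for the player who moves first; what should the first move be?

Remove 1, leaving 16.

Build the W/L table. Terminal = L. A non-terminal position is W if it has a move to some L; otherwise it is L.
n=0: no move → L
n=1: →0(L), so W
n=2: →0(L), so W
n=3: →2(W), 1(W) — all W, so L
n=4: →3(L), so W
n=5: →3(L), so W
n=6: →0(L), so W
n=7: →3(L), so W
n=8: →7(W), 6(W), 4(W), 2(W) — all W, so L
n=9: →8(L), so W
n=10: →8(L), so W
n=11: →10(W), 9(W), 7(W), 5(W) — all W, so L
n=12: →11(L), so W
n=13: →11(L), so W
n=14: →8(L), so W
n=15: →11(L), so W
n=16: →15(W), 14(W), 12(W), 10(W) — all W, so L
n=17: →16(L), so W
From 17, the L positions reachable in one move are: 16, 11. Any move reaching one of these is winning.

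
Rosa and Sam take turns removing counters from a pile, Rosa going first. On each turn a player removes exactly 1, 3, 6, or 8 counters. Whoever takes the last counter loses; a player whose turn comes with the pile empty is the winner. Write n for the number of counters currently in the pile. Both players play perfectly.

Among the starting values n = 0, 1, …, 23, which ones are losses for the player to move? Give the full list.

1, 3, 5, 10, 12, 14, 19, 21, 23

Compute win/loss labels from the base case upward. A position with no move is W. Any other position is W if it can reach an L in one move, else L.
n=0: no move; the opponent has just taken the last counter and therefore loses → W
n=1: →0(W) only, which is W, so L
n=2: →1(L), so W
n=3: →2(W), 0(W) — all W, so L
n=4: →3(L), so W
n=5: →4(W), 2(W) — all W, so L
n=6: →5(L), so W
n=7: →1(L), so W
n=8: →5(L), so W
n=9: →3(L), so W
n=10: →9(W), 7(W), 4(W), 2(W) — all W, so L
n=11: →10(L), so W
n=12: →11(W), 9(W), 6(W), 4(W) — all W, so L
n=13: →12(L), so W
n=14: →13(W), 11(W), 8(W), 6(W) — all W, so L
n=15: →14(L), so W
n=16: →10(L), so W
n=17: →14(L), so W
n=18: →12(L), so W
n=19: →18(W), 16(W), 13(W), 11(W) — all W, so L
n=20: →19(L), so W
n=21: →20(W), 18(W), 15(W), 13(W) — all W, so L
n=22: →21(L), so W
n=23: →22(W), 20(W), 17(W), 15(W) — all W, so L
The losing starting values of n are exactly the entries labelled L in this table (9 of them).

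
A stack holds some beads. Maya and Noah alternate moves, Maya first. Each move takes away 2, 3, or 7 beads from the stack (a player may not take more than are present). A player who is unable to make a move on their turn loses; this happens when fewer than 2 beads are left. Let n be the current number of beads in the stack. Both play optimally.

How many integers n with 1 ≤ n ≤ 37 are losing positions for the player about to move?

Classify positions by backward induction: terminal positions (no move available) are L. From any other position, the mover wins iff some move reaches an L.
n=0: no move → L
n=1: no move → L
n=2: W (go to 0, an L position)
n=3: W (go to 1, an L position)
n=4: W (go to 1, an L position)
n=5: L (options 3(W), 2(W) are all W)
n=6: L (options 4(W), 3(W) are all W)
n=7: W (go to 5, an L position)
n=8: W (go to 6, an L position)
n=9: W (go to 6, an L position)
n=10: L (options 8(W), 7(W), 3(W) are all W)
n=11: L (options 9(W), 8(W), 4(W) are all W)
n=12: W (go to 10, an L position)
n=13: W (go to 11, an L position)
n=14: W (go to 11, an L position)
n=15: L (options 13(W), 12(W), 8(W) are all W)
n=16: L (options 14(W), 13(W), 9(W) are all W)
n=17: W (go to 15, an L position)
n=18: W (go to 16, an L position)
n=19: W (go to 16, an L position)
n=20: L (options 18(W), 17(W), 13(W) are all W)
n=21: L (options 19(W), 18(W), 14(W) are all W)
n=22: W (go to 20, an L position)
n=23: W (go to 21, an L position)
n=24: W (go to 21, an L position)
n=25: L (options 23(W), 22(W), 18(W) are all W)
n=26: L (options 24(W), 23(W), 19(W) are all W)
n=27: W (go to 25, an L position)
n=28: W (go to 26, an L position)
n=29: W (go to 26, an L position)
n=30: L (options 28(W), 27(W), 23(W) are all W)
n=31: L (options 29(W), 28(W), 24(W) are all W)
n=32: W (go to 30, an L position)
n=33: W (go to 31, an L position)
n=34: W (go to 31, an L position)
n=35: L (options 33(W), 32(W), 28(W) are all W)
n=36: L (options 34(W), 33(W), 29(W) are all W)
n=37: W (go to 35, an L position)
L entries with 1 ≤ n ≤ 37 (n=0 is outside the asked range and is not counted): n = 1, 5, 6, 10, 11, 15, 16, 20, 21, 25, 26, 30, 31, 35, 36; that makes 15.

15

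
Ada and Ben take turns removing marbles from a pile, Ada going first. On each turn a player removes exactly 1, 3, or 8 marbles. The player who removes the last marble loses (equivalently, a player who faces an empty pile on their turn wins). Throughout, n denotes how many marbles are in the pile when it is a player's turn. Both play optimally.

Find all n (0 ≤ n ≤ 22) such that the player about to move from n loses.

Use the standard recursion: the mover wins at a terminal position; elsewhere, the mover wins exactly when some move hands the opponent an L position.
n=0: no move; the opponent has just taken the last marble and therefore loses → W
n=1: →0(W) only, which is W, so L
n=2: →1(L), so W
n=3: →2(W), 0(W) — all W, so L
n=4: →3(L), so W
n=5: →4(W), 2(W) — all W, so L
n=6: →5(L), so W
n=7: →6(W), 4(W) — all W, so L
n=8: →7(L), so W
n=9: →1(L), so W
n=10: →7(L), so W
n=11: →3(L), so W
n=12: →11(W), 9(W), 4(W) — all W, so L
n=13: →12(L), so W
n=14: →13(W), 11(W), 6(W) — all W, so L
n=15: →14(L), so W
n=16: →15(W), 13(W), 8(W) — all W, so L
n=17: →16(L), so W
n=18: →17(W), 15(W), 10(W) — all W, so L
n=19: →18(L), so W
n=20: →12(L), so W
n=21: →18(L), so W
n=22: →14(L), so W
The losing starting values of n are exactly the entries labelled L in this table (8 of them).

1, 3, 5, 7, 12, 14, 16, 18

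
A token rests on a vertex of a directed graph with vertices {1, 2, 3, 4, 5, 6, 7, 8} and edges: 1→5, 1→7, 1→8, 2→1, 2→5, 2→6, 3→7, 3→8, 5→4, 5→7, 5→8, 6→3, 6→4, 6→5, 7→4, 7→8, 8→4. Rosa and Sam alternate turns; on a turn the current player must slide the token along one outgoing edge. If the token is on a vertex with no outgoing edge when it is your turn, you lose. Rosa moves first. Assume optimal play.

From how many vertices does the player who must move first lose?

3

Compute win/loss labels from the base case upward. A position with no move is L. Any other position is W if it can reach an L in one move, else L.
Every edge goes from a vertex to one that appears earlier in the order 4, 8, 7, 3, 5, 6, 1, 2, so processing vertices in that order labels each vertex after all of its successors.
4: no outgoing edge → L
8: →4(L), so W
7: →4(L), so W
3: →7(W), 8(W) — all W, so L
5: →4(L), so W
6: →3(L), so W
1: →5(W), 7(W), 8(W) — all W, so L
2: →1(L), so W
The L vertices are 1, 3, 4; that is 3 in all.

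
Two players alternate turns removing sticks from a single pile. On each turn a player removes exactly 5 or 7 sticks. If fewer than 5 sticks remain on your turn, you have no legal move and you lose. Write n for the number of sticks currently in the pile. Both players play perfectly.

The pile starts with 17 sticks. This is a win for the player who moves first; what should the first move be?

Remove 5, leaving 12.

Work bottom-up. With no move the player to move loses. Otherwise the position is W if at least one move leads to an L position for the opponent, and L if every move leads to a W.
n=0: no move → L
n=1: no move → L
n=2: no move → L
n=3: no move → L
n=4: no move → L
n=5: can move to 0, which is L ⇒ W
n=6: can move to 1, which is L ⇒ W
n=7: can move to 2, which is L ⇒ W
n=8: can move to 3, which is L ⇒ W
n=9: can move to 4, which is L ⇒ W
n=10: can move to 3, which is L ⇒ W
n=11: can move to 4, which is L ⇒ W
n=12: moves to 7(W), 5(W); every one is W ⇒ L
n=13: moves to 8(W), 6(W); every one is W ⇒ L
n=14: moves to 9(W), 7(W); every one is W ⇒ L
n=15: moves to 10(W), 8(W); every one is W ⇒ L
n=16: moves to 11(W), 9(W); every one is W ⇒ L
n=17: can move to 12, which is L ⇒ W
From 17, the L positions reachable in one move are: 12.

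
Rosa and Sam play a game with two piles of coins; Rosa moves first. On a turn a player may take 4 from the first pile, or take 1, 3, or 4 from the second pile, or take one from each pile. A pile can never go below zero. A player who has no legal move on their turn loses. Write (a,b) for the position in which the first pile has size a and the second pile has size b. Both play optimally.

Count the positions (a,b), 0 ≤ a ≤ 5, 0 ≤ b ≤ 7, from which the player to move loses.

16

Build the W/L table. Terminal = L. A non-terminal position is W if it has a move to some L; otherwise it is L.
Every move lowers a or b (never raises either), so fill the grid row by row in increasing a, and left to right within a row: each cell's successors are then already labelled.
      b=0  b=1  b=2  b=3  b=4  b=5  b=6  b=7
a=0:    L    W    L    W    W    W    W    L
a=1:    L    W    L    W    W    W    W    L
a=2:    L    W    L    W    W    W    W    L
a=3:    L    W    L    W    W    W    W    L
a=4:    W    W    W    W    L    W    L    W
a=5:    W    L    W    L    W    W    W    W
Cells with no legal move (terminal, hence L): (0,0), (1,0), (2,0), (3,0).
The remaining L cells, each justified by listing all of its moves:
(0,2): →(0,1)(W) only, which is W, so L
(0,7): →(0,6)(W), (0,4)(W), (0,3)(W) — all W, so L
(1,2): →(1,1)(W), (0,1)(W) — all W, so L
(1,7): →(1,6)(W), (1,4)(W), (1,3)(W), (0,6)(W) — all W, so L
(2,2): →(2,1)(W), (1,1)(W) — all W, so L
(2,7): →(2,6)(W), (2,4)(W), (2,3)(W), (1,6)(W) — all W, so L
(3,2): →(3,1)(W), (2,1)(W) — all W, so L
(3,7): →(3,6)(W), (3,4)(W), (3,3)(W), (2,6)(W) — all W, so L
(4,4): →(0,4)(W), (4,3)(W), (4,1)(W), (4,0)(W), (3,3)(W) — all W, so L
(4,6): →(0,6)(W), (4,5)(W), (4,3)(W), (4,2)(W), (3,5)(W) — all W, so L
(5,1): →(1,1)(W), (5,0)(W), (4,0)(W) — all W, so L
(5,3): →(1,3)(W), (5,2)(W), (5,0)(W), (4,2)(W) — all W, so L
Every other cell has at least one move into one of the L cells above, so it is W.
L cells per row: a=0: 3, a=1: 3, a=2: 3, a=3: 3, a=4: 2, a=5: 2; total 16.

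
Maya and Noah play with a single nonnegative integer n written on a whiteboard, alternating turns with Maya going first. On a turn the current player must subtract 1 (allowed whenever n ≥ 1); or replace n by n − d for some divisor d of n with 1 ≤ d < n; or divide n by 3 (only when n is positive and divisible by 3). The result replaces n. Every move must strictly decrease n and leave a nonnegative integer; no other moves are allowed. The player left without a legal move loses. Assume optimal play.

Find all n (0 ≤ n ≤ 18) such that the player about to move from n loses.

Use the standard recursion: the mover loses at a terminal position; elsewhere, the mover wins exactly when some move hands the opponent an L position.
n=0: no move → L
n=1: W (go to 0, an L position)
n=2: L (sole option 1(W) is W)
n=3: W (go to 2, an L position)
n=4: W (go to 2, an L position)
n=5: L (sole option 4(W) is W)
n=6: W (go to 2, an L position)
n=7: L (sole option 6(W) is W)
n=8: W (go to 7, an L position)
n=9: L (options 3(W), 6(W), 8(W) are all W)
n=10: W (go to 5, an L position)
n=11: L (sole option 10(W) is W)
n=12: W (go to 9, an L position)
n=13: L (sole option 12(W) is W)
n=14: W (go to 7, an L position)
n=15: W (go to 5, an L position)
n=16: L (options 8(W), 12(W), 14(W), 15(W) are all W)
n=17: W (go to 16, an L position)
n=18: W (go to 9, an L position)
Reading off the rows marked L gives the requested list; there are 8 such values of n.

0, 2, 5, 7, 9, 11, 13, 16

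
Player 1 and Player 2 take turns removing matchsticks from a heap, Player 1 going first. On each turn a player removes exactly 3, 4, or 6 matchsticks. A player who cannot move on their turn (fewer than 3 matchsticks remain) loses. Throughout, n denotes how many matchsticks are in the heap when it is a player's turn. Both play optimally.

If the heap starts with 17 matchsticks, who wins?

Player 1 wins.

Classify positions by backward induction: terminal positions (no move available) are L. From any other position, the mover wins iff some move reaches an L.
n=0: no move → L
n=1: no move → L
n=2: no move → L
n=3: reaches L-position 0 → W
n=4: reaches L-position 1 → W
n=5: reaches L-position 2 → W
n=6: reaches L-position 2 → W
n=7: reaches L-position 1 → W
n=8: reaches L-position 2 → W
n=9: only reaches 6(W), 5(W), 3(W), all W → L
n=10: only reaches 7(W), 6(W), 4(W), all W → L
n=11: only reaches 8(W), 7(W), 5(W), all W → L
n=12: reaches L-position 9 → W
n=13: reaches L-position 10 → W
n=14: reaches L-position 11 → W
n=15: reaches L-position 11 → W
n=16: reaches L-position 10 → W
n=17: reaches L-position 11 → W
From 17 Player 1 can remove 6, leaving 11, reaching an L position.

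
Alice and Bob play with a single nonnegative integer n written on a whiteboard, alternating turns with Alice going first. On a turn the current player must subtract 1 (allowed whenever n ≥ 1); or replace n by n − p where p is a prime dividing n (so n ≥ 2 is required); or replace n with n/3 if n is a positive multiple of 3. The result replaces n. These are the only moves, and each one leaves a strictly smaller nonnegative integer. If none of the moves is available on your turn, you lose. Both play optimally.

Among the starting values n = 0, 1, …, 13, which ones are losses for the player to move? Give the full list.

Compute win/loss labels from the base case upward. A position with no move is L. Any other position is W if it can reach an L in one move, else L.
n=0: no move → L
n=1: can move to 0, which is L ⇒ W
n=2: can move to 0, which is L ⇒ W
n=3: can move to 0, which is L ⇒ W
n=4: moves to 2(W), 3(W); every one is W ⇒ L
n=5: can move to 0, which is L ⇒ W
n=6: can move to 4, which is L ⇒ W
n=7: can move to 0, which is L ⇒ W
n=8: moves to 6(W), 7(W); every one is W ⇒ L
n=9: can move to 8, which is L ⇒ W
n=10: can move to 8, which is L ⇒ W
n=11: can move to 0, which is L ⇒ W
n=12: can move to 4, which is L ⇒ W
n=13: can move to 0, which is L ⇒ W
Reading off the rows marked L gives the requested list; there are 3 such values of n.

0, 4, 8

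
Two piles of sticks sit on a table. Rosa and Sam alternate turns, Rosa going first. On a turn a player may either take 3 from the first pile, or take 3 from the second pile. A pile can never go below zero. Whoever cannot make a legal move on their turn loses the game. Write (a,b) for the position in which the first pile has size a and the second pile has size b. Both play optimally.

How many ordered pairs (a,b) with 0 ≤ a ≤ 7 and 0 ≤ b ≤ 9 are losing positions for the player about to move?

Work bottom-up. With no move the player to move loses. Otherwise the position is W if at least one move leads to an L position for the opponent, and L if every move leads to a W.
Every move lowers a or b (never raises either), so fill the grid row by row in increasing a, and left to right within a row: each cell's successors are then already labelled.
      b=0  b=1  b=2  b=3  b=4  b=5  b=6  b=7  b=8  b=9
a=0:    L    L    L    W    W    W    L    L    L    W
a=1:    L    L    L    W    W    W    L    L    L    W
a=2:    L    L    L    W    W    W    L    L    L    W
a=3:    W    W    W    L    L    L    W    W    W    L
a=4:    W    W    W    L    L    L    W    W    W    L
a=5:    W    W    W    L    L    L    W    W    W    L
a=6:    L    L    L    W    W    W    L    L    L    W
a=7:    L    L    L    W    W    W    L    L    L    W
Cells with no legal move (terminal, hence L): (0,0), (0,1), (0,2), (1,0), (1,1), (1,2), (2,0), (2,1), (2,2).
The remaining L cells, each justified by listing all of its moves:
(0,6): the only move is to (0,3)(W), a W ⇒ L
(0,7): the only move is to (0,4)(W), a W ⇒ L
(0,8): the only move is to (0,5)(W), a W ⇒ L
(1,6): the only move is to (1,3)(W), a W ⇒ L
(1,7): the only move is to (1,4)(W), a W ⇒ L
(1,8): the only move is to (1,5)(W), a W ⇒ L
(2,6): the only move is to (2,3)(W), a W ⇒ L
(2,7): the only move is to (2,4)(W), a W ⇒ L
(2,8): the only move is to (2,5)(W), a W ⇒ L
(3,3): moves to (0,3)(W), (3,0)(W); every one is W ⇒ L
(3,4): moves to (0,4)(W), (3,1)(W); every one is W ⇒ L
(3,5): moves to (0,5)(W), (3,2)(W); every one is W ⇒ L
(3,9): moves to (0,9)(W), (3,6)(W); every one is W ⇒ L
(4,3): moves to (1,3)(W), (4,0)(W); every one is W ⇒ L
(4,4): moves to (1,4)(W), (4,1)(W); every one is W ⇒ L
(4,5): moves to (1,5)(W), (4,2)(W); every one is W ⇒ L
(4,9): moves to (1,9)(W), (4,6)(W); every one is W ⇒ L
(5,3): moves to (2,3)(W), (5,0)(W); every one is W ⇒ L
(5,4): moves to (2,4)(W), (5,1)(W); every one is W ⇒ L
(5,5): moves to (2,5)(W), (5,2)(W); every one is W ⇒ L
(5,9): moves to (2,9)(W), (5,6)(W); every one is W ⇒ L
(6,0): the only move is to (3,0)(W), a W ⇒ L
(6,1): the only move is to (3,1)(W), a W ⇒ L
(6,2): the only move is to (3,2)(W), a W ⇒ L
(6,6): moves to (3,6)(W), (6,3)(W); every one is W ⇒ L
(6,7): moves to (3,7)(W), (6,4)(W); every one is W ⇒ L
(6,8): moves to (3,8)(W), (6,5)(W); every one is W ⇒ L
(7,0): the only move is to (4,0)(W), a W ⇒ L
(7,1): the only move is to (4,1)(W), a W ⇒ L
(7,2): the only move is to (4,2)(W), a W ⇒ L
(7,6): moves to (4,6)(W), (7,3)(W); every one is W ⇒ L
(7,7): moves to (4,7)(W), (7,4)(W); every one is W ⇒ L
(7,8): moves to (4,8)(W), (7,5)(W); every one is W ⇒ L
Every other cell has at least one move into one of the L cells above, so it is W.
L cells per row: a=0: 6, a=1: 6, a=2: 6, a=3: 4, a=4: 4, a=5: 4, a=6: 6, a=7: 6; total 42.

42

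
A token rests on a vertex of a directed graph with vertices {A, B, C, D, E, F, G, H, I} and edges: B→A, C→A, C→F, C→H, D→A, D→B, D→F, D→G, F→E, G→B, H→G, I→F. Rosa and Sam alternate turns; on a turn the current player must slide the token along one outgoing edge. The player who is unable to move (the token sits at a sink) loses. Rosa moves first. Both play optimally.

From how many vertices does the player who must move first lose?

Positions with no move are L. A position that does have a move is losing for the player to move precisely when every available move leads to a winning position for the opponent. Fill in the labels:
Every edge goes from a vertex to one that appears earlier in the order E, A, B, F, G, D, I, H, C, so processing vertices in that order labels each vertex after all of its successors.
E: no outgoing edge → L
A: no outgoing edge → L
B: →A(L), so W
F: →E(L), so W
G: →B(W) only, which is W, so L
D: →G(L), so W
I: →F(W) only, which is W, so L
H: →G(L), so W
C: →A(L), so W
The L vertices are A, E, G, I; that is 4 in all.

4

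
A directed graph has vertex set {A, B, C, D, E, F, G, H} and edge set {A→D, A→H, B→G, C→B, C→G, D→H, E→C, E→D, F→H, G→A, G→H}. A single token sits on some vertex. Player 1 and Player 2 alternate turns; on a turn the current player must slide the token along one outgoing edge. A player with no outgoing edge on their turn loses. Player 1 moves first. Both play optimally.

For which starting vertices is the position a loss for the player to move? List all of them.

Positions with no move are L. A position that does have a move is losing for the player to move precisely when every available move leads to a winning position for the opponent. Fill in the labels:
Every edge goes from a vertex to one that appears earlier in the order H, D, A, G, F, B, C, E, so processing vertices in that order labels each vertex after all of its successors.
H: no outgoing edge → L
D: reaches L-position H → W
A: reaches L-position H → W
G: reaches L-position H → W
F: reaches L-position H → W
B: only reaches G(W), which is W → L
C: reaches L-position B → W
E: only reaches C(W), D(W), all W → L
The losing starting vertices are exactly the entries labelled L in this table (3 of them).

B, E, H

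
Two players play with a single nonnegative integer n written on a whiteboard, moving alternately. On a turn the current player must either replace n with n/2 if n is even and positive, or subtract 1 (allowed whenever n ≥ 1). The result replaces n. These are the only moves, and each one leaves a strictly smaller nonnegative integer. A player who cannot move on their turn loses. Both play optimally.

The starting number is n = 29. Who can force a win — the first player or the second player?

The second player wins.

Positions with no move are L. A position that does have a move is losing for the player to move precisely when every available move leads to a winning position for the opponent. Fill in the labels:
n=0: no move → L
n=1: →0(L), so W
n=2: →1(W) only, which is W, so L
n=3: →2(L), so W
n=4: →2(L), so W
n=5: →4(W) only, which is W, so L
n=6: →5(L), so W
n=7: →6(W) only, which is W, so L
n=8: →7(L), so W
n=9: →8(W) only, which is W, so L
n=10: →5(L), so W
n=11: →10(W) only, which is W, so L
n=12: →11(L), so W
n=13: →12(W) only, which is W, so L
n=14: →7(L), so W
n=15: →14(W) only, which is W, so L
n=16: →15(L), so W
n=17: →16(W) only, which is W, so L
n=18: →9(L), so W
n=19: →18(W) only, which is W, so L
n=20: →19(L), so W
n=21: →20(W) only, which is W, so L
n=22: →11(L), so W
n=23: →22(W) only, which is W, so L
n=24: →23(L), so W
n=25: →24(W) only, which is W, so L
n=26: →13(L), so W
n=27: →26(W) only, which is W, so L
n=28: →27(L), so W
n=29: →28(W) only, which is W, so L
Every move from 29 reaches a W position, so the mover loses.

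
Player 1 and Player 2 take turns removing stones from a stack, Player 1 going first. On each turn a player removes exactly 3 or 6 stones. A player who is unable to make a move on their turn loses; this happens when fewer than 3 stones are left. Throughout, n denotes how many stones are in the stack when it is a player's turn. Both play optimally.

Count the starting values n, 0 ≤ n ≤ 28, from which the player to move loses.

Label each position W (a win for the player to move) or L (a loss). A position with no legal move is L; any other position is W exactly when some move reaches an L, and L when every move reaches a W.
n=0: no move → L
n=1: no move → L
n=2: no move → L
n=3: W (go to 0, an L position)
n=4: W (go to 1, an L position)
n=5: W (go to 2, an L position)
n=6: W (go to 0, an L position)
n=7: W (go to 1, an L position)
n=8: W (go to 2, an L position)
n=9: L (options 6(W), 3(W) are all W)
n=10: L (options 7(W), 4(W) are all W)
n=11: L (options 8(W), 5(W) are all W)
n=12: W (go to 9, an L position)
n=13: W (go to 10, an L position)
n=14: W (go to 11, an L position)
n=15: W (go to 9, an L position)
n=16: W (go to 10, an L position)
n=17: W (go to 11, an L position)
n=18: L (options 15(W), 12(W) are all W)
n=19: L (options 16(W), 13(W) are all W)
n=20: L (options 17(W), 14(W) are all W)
n=21: W (go to 18, an L position)
n=22: W (go to 19, an L position)
n=23: W (go to 20, an L position)
n=24: W (go to 18, an L position)
n=25: W (go to 19, an L position)
n=26: W (go to 20, an L position)
n=27: L (options 24(W), 21(W) are all W)
n=28: L (options 25(W), 22(W) are all W)
L entries with 0 ≤ n ≤ 28: n = 0, 1, 2, 9, 10, 11, 18, 19, 20, 27, 28; that makes 11.

11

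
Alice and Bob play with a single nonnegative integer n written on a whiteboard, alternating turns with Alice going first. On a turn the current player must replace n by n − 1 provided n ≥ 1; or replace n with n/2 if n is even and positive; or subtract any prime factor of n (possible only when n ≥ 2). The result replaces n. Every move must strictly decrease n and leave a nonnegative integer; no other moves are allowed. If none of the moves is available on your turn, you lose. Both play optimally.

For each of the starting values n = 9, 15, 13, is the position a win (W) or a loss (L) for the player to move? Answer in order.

9: L, 15: W, 13: W

Use the standard recursion: the mover loses at a terminal position; elsewhere, the mover wins exactly when some move hands the opponent an L position.
n=0: no move → L
n=1: W (go to 0, an L position)
n=2: W (go to 0, an L position)
n=3: W (go to 0, an L position)
n=4: L (options 2(W), 3(W) are all W)
n=5: W (go to 0, an L position)
n=6: W (go to 4, an L position)
n=7: W (go to 0, an L position)
n=8: W (go to 4, an L position)
n=9: L (options 6(W), 8(W) are all W)
n=10: W (go to 9, an L position)
n=11: W (go to 0, an L position)
n=12: W (go to 9, an L position)
n=13: W (go to 0, an L position)
n=14: L (options 7(W), 12(W), 13(W) are all W)
n=15: W (go to 14, an L position)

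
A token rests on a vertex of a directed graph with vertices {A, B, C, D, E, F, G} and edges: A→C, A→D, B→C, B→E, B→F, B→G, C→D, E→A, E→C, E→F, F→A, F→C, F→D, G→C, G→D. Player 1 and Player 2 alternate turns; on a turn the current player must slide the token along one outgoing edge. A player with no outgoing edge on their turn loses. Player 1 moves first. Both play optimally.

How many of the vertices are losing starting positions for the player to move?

2

Classify positions by backward induction: terminal positions (no move available) are L. From any other position, the mover wins iff some move reaches an L.
Every edge goes from a vertex to one that appears earlier in the order D, C, G, A, F, E, B, so processing vertices in that order labels each vertex after all of its successors.
D: no outgoing edge → L
C: can move to D, which is L ⇒ W
G: can move to D, which is L ⇒ W
A: can move to D, which is L ⇒ W
F: can move to D, which is L ⇒ W
E: moves to F(W), A(W), C(W); every one is W ⇒ L
B: can move to E, which is L ⇒ W
The L vertices are D, E; that is 2 in all.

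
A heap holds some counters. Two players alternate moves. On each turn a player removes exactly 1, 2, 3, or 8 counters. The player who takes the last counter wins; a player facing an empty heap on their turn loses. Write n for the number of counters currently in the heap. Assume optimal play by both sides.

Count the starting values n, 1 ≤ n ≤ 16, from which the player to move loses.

3

Work bottom-up. With no move the player to move loses. Otherwise the position is W if at least one move leads to an L position for the opponent, and L if every move leads to a W.
n=0: no move → L
n=1: →0(L), so W
n=2: →0(L), so W
n=3: →0(L), so W
n=4: →3(W), 2(W), 1(W) — all W, so L
n=5: →4(L), so W
n=6: →4(L), so W
n=7: →4(L), so W
n=8: →0(L), so W
n=9: →8(W), 7(W), 6(W), 1(W) — all W, so L
n=10: →9(L), so W
n=11: →9(L), so W
n=12: →9(L), so W
n=13: →12(W), 11(W), 10(W), 5(W) — all W, so L
n=14: →13(L), so W
n=15: →13(L), so W
n=16: →13(L), so W
L entries with 1 ≤ n ≤ 16 (n=0 is outside the asked range and is not counted): n = 4, 9, 13; that makes 3.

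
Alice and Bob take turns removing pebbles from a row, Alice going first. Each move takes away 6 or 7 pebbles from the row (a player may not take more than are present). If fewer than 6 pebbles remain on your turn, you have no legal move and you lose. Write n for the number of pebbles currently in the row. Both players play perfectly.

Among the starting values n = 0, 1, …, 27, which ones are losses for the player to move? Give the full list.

0, 1, 2, 3, 4, 5, 13, 14, 15, 16, 17, 18, 26, 27

Compute win/loss labels from the base case upward. A position with no move is L. Any other position is W if it can reach an L in one move, else L.
n=0: no move → L
n=1: no move → L
n=2: no move → L
n=3: no move → L
n=4: no move → L
n=5: no move → L
n=6: W (go to 0, an L position)
n=7: W (go to 1, an L position)
n=8: W (go to 2, an L position)
n=9: W (go to 3, an L position)
n=10: W (go to 4, an L position)
n=11: W (go to 5, an L position)
n=12: W (go to 5, an L position)
n=13: L (options 7(W), 6(W) are all W)
n=14: L (options 8(W), 7(W) are all W)
n=15: L (options 9(W), 8(W) are all W)
n=16: L (options 10(W), 9(W) are all W)
n=17: L (options 11(W), 10(W) are all W)
n=18: L (options 12(W), 11(W) are all W)
n=19: W (go to 13, an L position)
n=20: W (go to 14, an L position)
n=21: W (go to 15, an L position)
n=22: W (go to 16, an L position)
n=23: W (go to 17, an L position)
n=24: W (go to 18, an L position)
n=25: W (go to 18, an L position)
n=26: L (options 20(W), 19(W) are all W)
n=27: L (options 21(W), 20(W) are all W)
The losing starting values of n are exactly the entries labelled L in this table (14 of them).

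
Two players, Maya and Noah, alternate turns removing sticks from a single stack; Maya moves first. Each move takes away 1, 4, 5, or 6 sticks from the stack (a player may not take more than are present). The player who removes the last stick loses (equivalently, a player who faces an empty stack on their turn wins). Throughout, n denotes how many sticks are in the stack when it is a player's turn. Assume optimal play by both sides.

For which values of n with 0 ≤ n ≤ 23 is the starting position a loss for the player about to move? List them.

1, 3, 10, 12, 19, 21

Build the W/L table. Terminal = W. A non-terminal position is W if it has a move to some L; otherwise it is L.
n=0: no move; the opponent has just taken the last stick and therefore loses → W
n=1: →0(W) only, which is W, so L
n=2: →1(L), so W
n=3: →2(W) only, which is W, so L
n=4: →3(L), so W
n=5: →1(L), so W
n=6: →1(L), so W
n=7: →3(L), so W
n=8: →3(L), so W
n=9: →3(L), so W
n=10: →9(W), 6(W), 5(W), 4(W) — all W, so L
n=11: →10(L), so W
n=12: →11(W), 8(W), 7(W), 6(W) — all W, so L
n=13: →12(L), so W
n=14: →10(L), so W
n=15: →10(L), so W
n=16: →12(L), so W
n=17: →12(L), so W
n=18: →12(L), so W
n=19: →18(W), 15(W), 14(W), 13(W) — all W, so L
n=20: →19(L), so W
n=21: →20(W), 17(W), 16(W), 15(W) — all W, so L
n=22: →21(L), so W
n=23: →19(L), so W
The losing starting values of n are exactly the entries labelled L in this table (6 of them).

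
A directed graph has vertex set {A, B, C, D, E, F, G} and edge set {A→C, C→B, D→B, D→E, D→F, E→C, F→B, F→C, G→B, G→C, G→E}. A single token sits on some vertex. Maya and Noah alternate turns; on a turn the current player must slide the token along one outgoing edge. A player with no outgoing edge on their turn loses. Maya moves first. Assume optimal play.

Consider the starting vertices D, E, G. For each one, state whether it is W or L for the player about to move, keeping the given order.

Build the W/L table. Terminal = L. A non-terminal position is W if it has a move to some L; otherwise it is L.
Every edge goes from a vertex to one that appears earlier in the order B, C, F, E, A, D, G, so processing vertices in that order labels each vertex after all of its successors.
B: no outgoing edge → L
C: can move to B, which is L ⇒ W
F: can move to B, which is L ⇒ W
E: the only move is to C(W), a W ⇒ L
A: the only move is to C(W), a W ⇒ L
D: can move to E, which is L ⇒ W
G: can move to E, which is L ⇒ W

D: W, E: L, G: W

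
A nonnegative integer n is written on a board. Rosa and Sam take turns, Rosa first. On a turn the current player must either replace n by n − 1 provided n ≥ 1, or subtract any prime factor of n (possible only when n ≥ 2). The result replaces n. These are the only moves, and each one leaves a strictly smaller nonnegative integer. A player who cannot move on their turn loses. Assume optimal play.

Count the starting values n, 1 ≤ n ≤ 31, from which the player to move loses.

Classify positions by backward induction: terminal positions (no move available) are L. From any other position, the mover wins iff some move reaches an L.
n=0: no move → L
n=1: →0(L), so W
n=2: →0(L), so W
n=3: →0(L), so W
n=4: →2(W), 3(W) — all W, so L
n=5: →0(L), so W
n=6: →4(L), so W
n=7: →0(L), so W
n=8: →6(W), 7(W) — all W, so L
n=9: →8(L), so W
n=10: →8(L), so W
n=11: →0(L), so W
n=12: →9(W), 10(W), 11(W) — all W, so L
n=13: →0(L), so W
n=14: →12(L), so W
n=15: →12(L), so W
n=16: →14(W), 15(W) — all W, so L
n=17: →0(L), so W
n=18: →16(L), so W
n=19: →0(L), so W
n=20: →15(W), 18(W), 19(W) — all W, so L
n=21: →20(L), so W
n=22: →20(L), so W
n=23: →0(L), so W
n=24: →21(W), 22(W), 23(W) — all W, so L
n=25: →20(L), so W
n=26: →24(L), so W
n=27: →24(L), so W
n=28: →21(W), 26(W), 27(W) — all W, so L
n=29: →0(L), so W
n=30: →28(L), so W
n=31: →0(L), so W
L entries with 1 ≤ n ≤ 31 (n=0 is outside the asked range and is not counted): n = 4, 8, 12, 16, 20, 24, 28; that makes 7.

7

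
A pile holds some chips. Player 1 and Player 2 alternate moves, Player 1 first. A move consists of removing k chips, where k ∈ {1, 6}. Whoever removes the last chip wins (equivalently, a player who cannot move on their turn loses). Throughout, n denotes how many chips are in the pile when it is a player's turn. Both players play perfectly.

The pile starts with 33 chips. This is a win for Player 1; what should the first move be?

Remove 1, leaving 32.

Positions with no move are L. A position that does have a move is losing for the player to move precisely when every available move leads to a winning position for the opponent. Fill in the labels:
n=0: no move → L
n=1: W (go to 0, an L position)
n=2: L (sole option 1(W) is W)
n=3: W (go to 2, an L position)
n=4: L (sole option 3(W) is W)
n=5: W (go to 4, an L position)
n=6: W (go to 0, an L position)
n=7: L (options 6(W), 1(W) are all W)
n=8: W (go to 7, an L position)
n=9: L (options 8(W), 3(W) are all W)
n=10: W (go to 9, an L position)
n=11: L (options 10(W), 5(W) are all W)
n=12: W (go to 11, an L position)
n=13: W (go to 7, an L position)
n=14: L (options 13(W), 8(W) are all W)
n=15: W (go to 14, an L position)
n=16: L (options 15(W), 10(W) are all W)
n=17: W (go to 16, an L position)
n=18: L (options 17(W), 12(W) are all W)
n=19: W (go to 18, an L position)
n=20: W (go to 14, an L position)
n=21: L (options 20(W), 15(W) are all W)
n=22: W (go to 21, an L position)
n=23: L (options 22(W), 17(W) are all W)
n=24: W (go to 23, an L position)
n=25: L (options 24(W), 19(W) are all W)
n=26: W (go to 25, an L position)
n=27: W (go to 21, an L position)
n=28: L (options 27(W), 22(W) are all W)
n=29: W (go to 28, an L position)
n=30: L (options 29(W), 24(W) are all W)
n=31: W (go to 30, an L position)
n=32: L (options 31(W), 26(W) are all W)
n=33: W (go to 32, an L position)
From 33, the L positions reachable in one move are: 32.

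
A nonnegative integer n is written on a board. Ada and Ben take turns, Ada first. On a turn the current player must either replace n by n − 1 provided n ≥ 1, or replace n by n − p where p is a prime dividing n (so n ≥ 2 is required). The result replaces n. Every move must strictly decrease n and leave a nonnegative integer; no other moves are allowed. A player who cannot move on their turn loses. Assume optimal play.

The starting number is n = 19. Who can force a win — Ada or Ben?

Ada wins.

Compute win/loss labels from the base case upward. A position with no move is L. Any other position is W if it can reach an L in one move, else L.
n=0: no move → L
n=1: can move to 0, which is L ⇒ W
n=2: can move to 0, which is L ⇒ W
n=3: can move to 0, which is L ⇒ W
n=4: moves to 2(W), 3(W); every one is W ⇒ L
n=5: can move to 0, which is L ⇒ W
n=6: can move to 4, which is L ⇒ W
n=7: can move to 0, which is L ⇒ W
n=8: moves to 6(W), 7(W); every one is W ⇒ L
n=9: can move to 8, which is L ⇒ W
n=10: can move to 8, which is L ⇒ W
n=11: can move to 0, which is L ⇒ W
n=12: moves to 9(W), 10(W), 11(W); every one is W ⇒ L
n=13: can move to 0, which is L ⇒ W
n=14: can move to 12, which is L ⇒ W
n=15: can move to 12, which is L ⇒ W
n=16: moves to 14(W), 15(W); every one is W ⇒ L
n=17: can move to 0, which is L ⇒ W
n=18: can move to 16, which is L ⇒ W
n=19: can move to 0, which is L ⇒ W
From 19 Ada can move to 0, reaching an L position.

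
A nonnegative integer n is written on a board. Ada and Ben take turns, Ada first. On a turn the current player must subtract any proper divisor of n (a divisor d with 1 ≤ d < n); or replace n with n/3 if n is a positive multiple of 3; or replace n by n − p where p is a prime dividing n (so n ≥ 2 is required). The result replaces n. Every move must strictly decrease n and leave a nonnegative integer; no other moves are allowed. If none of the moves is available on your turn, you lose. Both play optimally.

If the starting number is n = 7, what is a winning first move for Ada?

Move to 0.

Positions with no move are L. A position that does have a move is losing for the player to move precisely when every available move leads to a winning position for the opponent. Fill in the labels:
n=0: no move → L
n=1: no move → L
n=2: can move to 0, which is L ⇒ W
n=3: can move to 0, which is L ⇒ W
n=4: moves to 2(W), 3(W); every one is W ⇒ L
n=5: can move to 0, which is L ⇒ W
n=6: can move to 4, which is L ⇒ W
n=7: can move to 0, which is L ⇒ W
From 7, the L positions reachable in one move are: 0.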